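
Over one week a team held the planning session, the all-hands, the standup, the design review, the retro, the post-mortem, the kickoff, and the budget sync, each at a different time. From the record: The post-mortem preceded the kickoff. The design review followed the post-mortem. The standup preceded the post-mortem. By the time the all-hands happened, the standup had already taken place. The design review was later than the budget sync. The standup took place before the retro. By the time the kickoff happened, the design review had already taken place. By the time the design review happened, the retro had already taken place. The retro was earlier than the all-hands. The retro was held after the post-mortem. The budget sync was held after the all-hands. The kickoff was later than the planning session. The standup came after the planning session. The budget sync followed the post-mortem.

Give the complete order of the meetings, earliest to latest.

the planning session, the standup, the post-mortem, the retro, the all-hands, the budget sync, the design review, the kickoff

The constraints fix every adjacent pair, so only one ordering works:
the planning session → the standup → the post-mortem → the retro → the all-hands → the budget sync → the design review → the kickoff.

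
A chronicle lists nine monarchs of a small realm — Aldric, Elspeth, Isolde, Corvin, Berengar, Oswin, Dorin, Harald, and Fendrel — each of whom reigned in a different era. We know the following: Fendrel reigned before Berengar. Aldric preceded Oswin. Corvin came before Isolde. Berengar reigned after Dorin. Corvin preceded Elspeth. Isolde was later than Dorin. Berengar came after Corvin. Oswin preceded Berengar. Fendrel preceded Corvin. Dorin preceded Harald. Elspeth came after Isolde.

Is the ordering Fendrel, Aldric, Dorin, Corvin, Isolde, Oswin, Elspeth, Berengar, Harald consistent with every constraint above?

Check each stated constraint against the proposed order — e.g. Dorin is ahead of Harald; Fendrel is ahead of Berengar. Every pair is in the required order; nothing is violated.

yes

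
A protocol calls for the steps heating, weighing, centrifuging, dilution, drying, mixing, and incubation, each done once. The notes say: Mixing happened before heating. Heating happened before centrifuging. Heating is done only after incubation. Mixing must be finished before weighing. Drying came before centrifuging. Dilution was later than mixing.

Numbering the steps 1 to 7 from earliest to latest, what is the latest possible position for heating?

6

Heating must come before centrifuging — 1 step forced after it.
Everything else can be placed before heating in some valid order, so heating can sit as late as position 7 − 1 = 6.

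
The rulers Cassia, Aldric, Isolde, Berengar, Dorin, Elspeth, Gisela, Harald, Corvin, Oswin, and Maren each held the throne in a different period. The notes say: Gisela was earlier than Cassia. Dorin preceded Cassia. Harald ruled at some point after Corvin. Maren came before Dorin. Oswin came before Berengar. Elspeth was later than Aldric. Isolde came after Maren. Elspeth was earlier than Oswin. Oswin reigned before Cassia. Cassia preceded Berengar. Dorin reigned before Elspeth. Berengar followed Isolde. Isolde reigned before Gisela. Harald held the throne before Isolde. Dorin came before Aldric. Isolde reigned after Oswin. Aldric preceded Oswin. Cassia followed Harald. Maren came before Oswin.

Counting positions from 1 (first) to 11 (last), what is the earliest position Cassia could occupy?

10

Aldric, Corvin, Dorin, Elspeth, Gisela, Harald, Isolde, Maren, and Oswin must all come before Cassia — 9 forced predecessors.
Nothing else is forced ahead of Cassia, so their earliest slot is position 9 + 1 = 10.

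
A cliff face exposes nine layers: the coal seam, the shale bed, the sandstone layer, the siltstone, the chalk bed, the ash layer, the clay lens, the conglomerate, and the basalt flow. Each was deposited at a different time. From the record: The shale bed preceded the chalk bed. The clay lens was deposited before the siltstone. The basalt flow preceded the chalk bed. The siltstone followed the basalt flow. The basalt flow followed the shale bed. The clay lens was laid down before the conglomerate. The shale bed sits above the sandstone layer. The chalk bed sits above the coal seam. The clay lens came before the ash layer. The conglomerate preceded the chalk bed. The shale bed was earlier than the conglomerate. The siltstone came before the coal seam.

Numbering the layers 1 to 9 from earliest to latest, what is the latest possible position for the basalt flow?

The basalt flow must come before the chalk bed, the coal seam, and the siltstone — 3 layers forced after it.
Everything else can be placed before the basalt flow in some valid order, so the basalt flow can sit as late as position 9 − 3 = 6.

6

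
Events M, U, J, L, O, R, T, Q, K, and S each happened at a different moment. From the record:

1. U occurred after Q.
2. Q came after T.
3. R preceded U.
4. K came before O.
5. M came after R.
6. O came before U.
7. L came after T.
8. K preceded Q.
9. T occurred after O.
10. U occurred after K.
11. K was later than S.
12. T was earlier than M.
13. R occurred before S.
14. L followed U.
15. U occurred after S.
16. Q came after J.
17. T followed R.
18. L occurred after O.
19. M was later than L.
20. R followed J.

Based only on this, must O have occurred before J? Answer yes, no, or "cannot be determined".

no

Tracing the constraints gives J → R → S → K → O, so J must come before O.
That means O cannot be before J.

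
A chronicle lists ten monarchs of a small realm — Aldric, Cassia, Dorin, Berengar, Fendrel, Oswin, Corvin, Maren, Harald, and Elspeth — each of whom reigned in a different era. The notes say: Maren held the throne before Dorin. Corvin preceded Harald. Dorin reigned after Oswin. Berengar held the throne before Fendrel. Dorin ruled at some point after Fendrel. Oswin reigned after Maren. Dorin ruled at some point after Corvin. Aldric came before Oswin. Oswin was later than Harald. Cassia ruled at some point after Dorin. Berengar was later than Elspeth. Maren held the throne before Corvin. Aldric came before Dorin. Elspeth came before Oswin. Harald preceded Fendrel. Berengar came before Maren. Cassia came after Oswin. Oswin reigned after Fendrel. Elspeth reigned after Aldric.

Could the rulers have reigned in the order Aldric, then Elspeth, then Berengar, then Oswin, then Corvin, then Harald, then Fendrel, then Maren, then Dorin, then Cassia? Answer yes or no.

The constraints require Harald before Oswin, but in the proposed sequence Oswin appears ahead of Harald. That one violation is enough.

no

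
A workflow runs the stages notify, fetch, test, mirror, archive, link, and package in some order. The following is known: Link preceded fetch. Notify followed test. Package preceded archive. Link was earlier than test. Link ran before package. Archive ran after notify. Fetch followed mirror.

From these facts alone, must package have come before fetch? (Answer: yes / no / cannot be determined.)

cannot be determined

No chain of stated constraints runs from package to fetch, and none runs from fetch to package either.
So the relative order of package and fetch is not fixed by the given facts.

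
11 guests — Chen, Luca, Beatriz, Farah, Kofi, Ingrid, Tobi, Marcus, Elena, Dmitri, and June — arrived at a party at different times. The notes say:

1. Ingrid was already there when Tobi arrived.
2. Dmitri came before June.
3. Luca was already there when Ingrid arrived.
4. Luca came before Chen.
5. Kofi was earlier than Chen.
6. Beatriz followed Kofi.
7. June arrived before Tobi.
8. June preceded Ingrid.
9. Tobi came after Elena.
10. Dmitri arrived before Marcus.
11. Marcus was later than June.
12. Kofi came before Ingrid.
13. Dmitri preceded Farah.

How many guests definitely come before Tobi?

Directly stated before Tobi: Elena, Ingrid, and June.
Dmitri reaches Tobi via Dmitri → June → Tobi.
Kofi reaches Tobi via Kofi → Ingrid → Tobi.
Luca reaches Tobi via Luca → Ingrid → Tobi.
No chain forces Farah (or any of the others) ahead of Tobi.
That's Dmitri, Elena, Ingrid, June, Kofi, and Luca — 6 in all.

6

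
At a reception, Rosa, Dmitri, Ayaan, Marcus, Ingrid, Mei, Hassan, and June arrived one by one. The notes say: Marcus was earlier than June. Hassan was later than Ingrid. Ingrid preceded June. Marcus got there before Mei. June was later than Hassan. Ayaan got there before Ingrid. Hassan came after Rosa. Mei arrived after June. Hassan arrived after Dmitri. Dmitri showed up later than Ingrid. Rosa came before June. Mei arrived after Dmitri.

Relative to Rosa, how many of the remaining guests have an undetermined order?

4

Forced after Rosa: Hassan, June, and Mei.
That leaves Ayaan, Dmitri, Ingrid, and Marcus with no forced order relative to Rosa — 4.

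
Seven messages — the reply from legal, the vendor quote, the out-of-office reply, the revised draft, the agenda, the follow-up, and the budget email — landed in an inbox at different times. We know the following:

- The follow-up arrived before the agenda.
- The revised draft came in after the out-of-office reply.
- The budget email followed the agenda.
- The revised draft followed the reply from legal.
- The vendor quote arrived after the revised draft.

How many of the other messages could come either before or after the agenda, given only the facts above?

Forced before the agenda: the follow-up; forced after the agenda: the budget email.
That leaves the out-of-office reply, the reply from legal, the revised draft, and the vendor quote with no forced order relative to the agenda — 4.

4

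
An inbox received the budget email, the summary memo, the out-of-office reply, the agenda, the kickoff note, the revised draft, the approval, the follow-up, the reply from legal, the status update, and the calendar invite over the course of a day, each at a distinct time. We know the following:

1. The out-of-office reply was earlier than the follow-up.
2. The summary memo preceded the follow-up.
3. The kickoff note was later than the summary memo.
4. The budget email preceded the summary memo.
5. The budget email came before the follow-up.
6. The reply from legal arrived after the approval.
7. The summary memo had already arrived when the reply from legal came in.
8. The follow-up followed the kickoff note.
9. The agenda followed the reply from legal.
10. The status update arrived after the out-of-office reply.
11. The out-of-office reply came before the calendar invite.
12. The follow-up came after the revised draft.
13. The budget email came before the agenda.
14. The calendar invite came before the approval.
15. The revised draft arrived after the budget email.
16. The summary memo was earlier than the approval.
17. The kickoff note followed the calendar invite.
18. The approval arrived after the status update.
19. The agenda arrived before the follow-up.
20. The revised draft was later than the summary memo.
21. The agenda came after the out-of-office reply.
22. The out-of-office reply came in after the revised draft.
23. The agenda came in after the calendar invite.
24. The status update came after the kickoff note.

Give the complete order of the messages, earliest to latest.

the budget email, the summary memo, the revised draft, the out-of-office reply, the calendar invite, the kickoff note, the status update, the approval, the reply from legal, the agenda, the follow-up

The constraints fix every adjacent pair, so only one ordering works:
the budget email → the summary memo → the revised draft → the out-of-office reply → the calendar invite → the kickoff note → the status update → the approval → the reply from legal → the agenda → the follow-up.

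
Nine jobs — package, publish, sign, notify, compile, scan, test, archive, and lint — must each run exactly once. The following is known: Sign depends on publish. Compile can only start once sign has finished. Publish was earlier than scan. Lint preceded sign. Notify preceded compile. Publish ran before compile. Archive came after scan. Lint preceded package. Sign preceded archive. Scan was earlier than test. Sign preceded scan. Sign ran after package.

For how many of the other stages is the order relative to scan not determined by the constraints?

Forced before scan: lint, package, publish, and sign; forced after scan: archive and test.
That leaves compile and notify with no forced order relative to scan — 2.

2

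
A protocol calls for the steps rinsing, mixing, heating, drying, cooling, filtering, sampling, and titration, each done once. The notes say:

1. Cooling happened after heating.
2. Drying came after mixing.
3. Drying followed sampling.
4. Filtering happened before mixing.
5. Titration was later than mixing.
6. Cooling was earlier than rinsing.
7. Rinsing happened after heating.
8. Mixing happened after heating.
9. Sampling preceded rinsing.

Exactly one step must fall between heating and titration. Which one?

Tracing the constraints gives heating → mixing → titration, so mixing sits after heating and before titration.
No other step is forced both after heating and before titration.

mixing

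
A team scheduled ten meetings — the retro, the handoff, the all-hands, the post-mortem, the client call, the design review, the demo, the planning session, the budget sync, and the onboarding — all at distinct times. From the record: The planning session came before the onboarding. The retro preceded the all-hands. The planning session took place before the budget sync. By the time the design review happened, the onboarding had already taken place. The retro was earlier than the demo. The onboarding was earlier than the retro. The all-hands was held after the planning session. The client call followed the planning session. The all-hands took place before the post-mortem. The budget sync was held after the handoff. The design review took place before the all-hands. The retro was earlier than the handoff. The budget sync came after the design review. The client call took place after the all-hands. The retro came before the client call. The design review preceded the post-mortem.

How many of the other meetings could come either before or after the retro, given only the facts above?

Forced before the retro: the onboarding and the planning session; forced after the retro: the all-hands, the budget sync, the client call, the demo, the handoff, and the post-mortem.
That leaves the design review with no forced order relative to the retro — 1.

1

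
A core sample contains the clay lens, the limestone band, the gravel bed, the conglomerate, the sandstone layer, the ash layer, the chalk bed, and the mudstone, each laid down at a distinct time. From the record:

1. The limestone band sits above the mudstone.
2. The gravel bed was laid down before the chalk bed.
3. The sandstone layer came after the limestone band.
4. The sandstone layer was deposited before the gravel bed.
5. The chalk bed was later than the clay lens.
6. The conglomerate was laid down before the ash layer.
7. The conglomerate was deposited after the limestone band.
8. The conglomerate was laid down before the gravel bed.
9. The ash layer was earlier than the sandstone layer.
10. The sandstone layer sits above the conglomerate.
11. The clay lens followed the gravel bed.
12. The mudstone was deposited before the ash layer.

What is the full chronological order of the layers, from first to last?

the mudstone, the limestone band, the conglomerate, the ash layer, the sandstone layer, the gravel bed, the clay lens, the chalk bed

The constraints fix every adjacent pair, so only one ordering works:
the mudstone → the limestone band → the conglomerate → the ash layer → the sandstone layer → the gravel bed → the clay lens → the chalk bed.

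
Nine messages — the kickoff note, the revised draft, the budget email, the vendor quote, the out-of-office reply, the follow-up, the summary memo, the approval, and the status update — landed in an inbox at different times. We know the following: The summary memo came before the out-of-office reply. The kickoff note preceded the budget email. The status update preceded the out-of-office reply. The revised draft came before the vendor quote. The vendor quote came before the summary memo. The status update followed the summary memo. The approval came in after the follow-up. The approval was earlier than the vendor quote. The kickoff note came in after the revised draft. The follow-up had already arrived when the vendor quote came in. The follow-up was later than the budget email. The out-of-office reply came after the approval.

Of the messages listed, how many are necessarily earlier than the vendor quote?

5

Directly stated before the vendor quote: the approval, the follow-up, and the revised draft.
The budget email reaches the vendor quote via the budget email → the follow-up → the vendor quote.
The kickoff note reaches the vendor quote via the kickoff note → the budget email → the follow-up → the vendor quote.
That's the approval, the budget email, the follow-up, the kickoff note, and the revised draft — 5 in all.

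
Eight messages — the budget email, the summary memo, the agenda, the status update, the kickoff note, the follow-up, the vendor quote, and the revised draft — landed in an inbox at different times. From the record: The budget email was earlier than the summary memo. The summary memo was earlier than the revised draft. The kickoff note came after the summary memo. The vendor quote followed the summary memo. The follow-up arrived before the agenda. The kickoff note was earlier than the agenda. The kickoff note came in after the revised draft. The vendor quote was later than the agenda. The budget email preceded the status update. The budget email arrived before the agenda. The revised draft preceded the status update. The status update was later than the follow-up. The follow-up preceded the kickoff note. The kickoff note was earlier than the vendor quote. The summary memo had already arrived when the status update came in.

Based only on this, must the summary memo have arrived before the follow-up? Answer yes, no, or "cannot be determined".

cannot be determined

No chain of stated constraints runs from the summary memo to the follow-up, and none runs from the follow-up to the summary memo either.
So the relative order of the summary memo and the follow-up is not fixed by the given facts.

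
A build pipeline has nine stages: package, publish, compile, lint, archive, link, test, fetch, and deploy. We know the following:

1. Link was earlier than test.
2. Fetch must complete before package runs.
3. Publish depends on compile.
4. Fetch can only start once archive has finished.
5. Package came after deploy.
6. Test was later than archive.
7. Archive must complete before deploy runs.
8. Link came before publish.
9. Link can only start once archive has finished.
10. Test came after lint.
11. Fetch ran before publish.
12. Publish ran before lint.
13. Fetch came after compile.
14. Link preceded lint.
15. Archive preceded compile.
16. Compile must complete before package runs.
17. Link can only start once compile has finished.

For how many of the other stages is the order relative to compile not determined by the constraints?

Forced before compile: archive; forced after compile: fetch, link, lint, package, publish, and test.
That leaves deploy with no forced order relative to compile — 1.

1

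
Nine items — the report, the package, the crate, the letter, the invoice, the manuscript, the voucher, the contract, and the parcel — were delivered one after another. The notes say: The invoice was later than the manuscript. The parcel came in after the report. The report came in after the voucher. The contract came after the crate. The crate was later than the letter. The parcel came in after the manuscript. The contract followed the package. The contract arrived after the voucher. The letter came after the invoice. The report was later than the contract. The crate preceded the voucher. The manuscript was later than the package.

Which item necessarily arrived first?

the package

The package has a chain of constraints placing it before every other item, so the package must be first.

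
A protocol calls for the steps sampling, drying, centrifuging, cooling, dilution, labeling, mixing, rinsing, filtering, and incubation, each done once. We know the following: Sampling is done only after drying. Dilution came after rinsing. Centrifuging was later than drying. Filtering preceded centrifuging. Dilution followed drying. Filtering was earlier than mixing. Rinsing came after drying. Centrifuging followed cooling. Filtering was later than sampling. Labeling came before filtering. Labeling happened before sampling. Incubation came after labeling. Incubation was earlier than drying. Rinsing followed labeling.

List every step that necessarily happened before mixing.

Directly stated before mixing: filtering.
Drying reaches mixing via drying → sampling → filtering → mixing.
Incubation reaches mixing via incubation → drying → sampling → filtering → mixing.
Labeling reaches mixing via labeling → filtering → mixing.
Likewise sampling reaches mixing by chaining the stated constraints.

drying, filtering, incubation, labeling, sampling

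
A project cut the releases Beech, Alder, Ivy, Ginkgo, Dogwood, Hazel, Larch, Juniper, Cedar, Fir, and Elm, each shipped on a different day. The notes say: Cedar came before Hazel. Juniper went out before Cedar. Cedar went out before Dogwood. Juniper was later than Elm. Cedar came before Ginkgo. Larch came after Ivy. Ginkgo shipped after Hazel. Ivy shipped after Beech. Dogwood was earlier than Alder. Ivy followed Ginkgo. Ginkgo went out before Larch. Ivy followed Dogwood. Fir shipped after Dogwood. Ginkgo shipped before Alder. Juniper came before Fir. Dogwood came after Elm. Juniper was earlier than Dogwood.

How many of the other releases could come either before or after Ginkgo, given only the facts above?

3

Forced before Ginkgo: Cedar, Elm, Hazel, and Juniper; forced after Ginkgo: Alder, Ivy, and Larch.
That leaves Beech, Dogwood, and Fir with no forced order relative to Ginkgo — 3.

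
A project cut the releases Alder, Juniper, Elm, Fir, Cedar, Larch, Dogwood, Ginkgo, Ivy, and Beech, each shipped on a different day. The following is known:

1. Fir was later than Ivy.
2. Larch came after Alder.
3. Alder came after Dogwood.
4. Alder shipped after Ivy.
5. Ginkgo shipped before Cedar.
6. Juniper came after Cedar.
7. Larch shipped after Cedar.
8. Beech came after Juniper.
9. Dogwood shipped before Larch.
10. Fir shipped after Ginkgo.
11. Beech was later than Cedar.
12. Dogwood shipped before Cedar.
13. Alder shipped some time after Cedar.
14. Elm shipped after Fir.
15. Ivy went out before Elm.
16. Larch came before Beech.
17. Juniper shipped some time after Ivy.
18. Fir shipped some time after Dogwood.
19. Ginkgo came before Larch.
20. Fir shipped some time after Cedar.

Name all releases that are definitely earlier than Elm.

Cedar, Dogwood, Fir, Ginkgo, Ivy

Directly stated before Elm: Fir and Ivy.
Cedar reaches Elm via Cedar → Fir → Elm.
Dogwood reaches Elm via Dogwood → Fir → Elm.
Ginkgo reaches Elm via Ginkgo → Fir → Elm.
No chain forces Juniper (or any of the others) ahead of Elm.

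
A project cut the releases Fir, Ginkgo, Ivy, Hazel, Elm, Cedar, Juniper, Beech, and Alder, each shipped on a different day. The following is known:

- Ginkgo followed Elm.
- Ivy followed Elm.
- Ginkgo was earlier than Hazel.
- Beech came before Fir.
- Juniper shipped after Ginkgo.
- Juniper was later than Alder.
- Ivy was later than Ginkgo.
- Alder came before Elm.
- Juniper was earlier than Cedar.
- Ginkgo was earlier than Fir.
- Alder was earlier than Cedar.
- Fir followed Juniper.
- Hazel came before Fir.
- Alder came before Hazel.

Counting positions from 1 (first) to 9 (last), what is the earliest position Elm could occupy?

2

Alder must come before Elm — 1 forced predecessor.
Nothing else is forced ahead of Elm, so its earliest slot is position 1 + 1 = 2.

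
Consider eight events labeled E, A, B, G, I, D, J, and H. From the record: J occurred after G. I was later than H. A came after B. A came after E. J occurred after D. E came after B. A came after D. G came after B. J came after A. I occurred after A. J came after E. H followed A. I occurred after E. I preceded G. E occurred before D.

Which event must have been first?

B has a chain of constraints placing it before every other event, so B must be first.

B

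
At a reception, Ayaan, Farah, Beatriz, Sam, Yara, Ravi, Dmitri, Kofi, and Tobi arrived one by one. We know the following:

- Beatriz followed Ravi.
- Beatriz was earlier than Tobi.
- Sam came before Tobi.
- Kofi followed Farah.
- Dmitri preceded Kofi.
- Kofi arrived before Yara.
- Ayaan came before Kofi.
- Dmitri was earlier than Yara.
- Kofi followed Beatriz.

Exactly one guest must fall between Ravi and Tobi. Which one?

Beatriz

Tracing the constraints gives Ravi → Beatriz → Tobi, so Beatriz sits after Ravi and before Tobi.
No other guest is forced both after Ravi and before Tobi.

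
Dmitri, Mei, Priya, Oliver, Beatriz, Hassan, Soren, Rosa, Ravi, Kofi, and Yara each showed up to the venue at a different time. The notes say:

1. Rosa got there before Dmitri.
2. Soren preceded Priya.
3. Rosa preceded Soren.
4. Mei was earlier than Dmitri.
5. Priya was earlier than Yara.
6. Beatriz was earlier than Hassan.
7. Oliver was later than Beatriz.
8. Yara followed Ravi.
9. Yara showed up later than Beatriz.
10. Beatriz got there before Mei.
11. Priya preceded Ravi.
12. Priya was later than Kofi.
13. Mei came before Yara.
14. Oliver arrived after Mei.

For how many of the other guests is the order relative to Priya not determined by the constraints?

5

Forced before Priya: Kofi, Rosa, and Soren; forced after Priya: Ravi and Yara.
That leaves Beatriz, Dmitri, Hassan, Mei, and Oliver with no forced order relative to Priya — 5.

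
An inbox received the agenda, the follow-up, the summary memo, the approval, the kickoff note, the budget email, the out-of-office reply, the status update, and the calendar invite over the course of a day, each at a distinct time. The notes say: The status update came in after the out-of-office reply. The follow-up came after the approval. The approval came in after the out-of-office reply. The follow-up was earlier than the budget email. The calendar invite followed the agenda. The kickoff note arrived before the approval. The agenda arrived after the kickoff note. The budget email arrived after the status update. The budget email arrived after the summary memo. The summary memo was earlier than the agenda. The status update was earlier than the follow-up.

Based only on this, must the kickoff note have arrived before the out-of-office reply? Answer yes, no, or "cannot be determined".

No chain of stated constraints runs from the kickoff note to the out-of-office reply, and none runs from the out-of-office reply to the kickoff note either.
So the relative order of the kickoff note and the out-of-office reply is not fixed by the given facts.

cannot be determined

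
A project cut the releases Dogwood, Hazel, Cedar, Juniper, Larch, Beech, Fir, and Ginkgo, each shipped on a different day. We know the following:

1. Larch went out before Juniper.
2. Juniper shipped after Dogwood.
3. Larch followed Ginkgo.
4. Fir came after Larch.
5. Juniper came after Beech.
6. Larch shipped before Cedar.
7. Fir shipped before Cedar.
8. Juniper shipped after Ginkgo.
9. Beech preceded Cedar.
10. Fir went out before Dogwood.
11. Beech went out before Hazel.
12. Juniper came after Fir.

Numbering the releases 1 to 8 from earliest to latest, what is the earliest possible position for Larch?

Ginkgo must come before Larch — 1 forced predecessor.
Nothing else is forced ahead of Larch, so its earliest slot is position 1 + 1 = 2.

2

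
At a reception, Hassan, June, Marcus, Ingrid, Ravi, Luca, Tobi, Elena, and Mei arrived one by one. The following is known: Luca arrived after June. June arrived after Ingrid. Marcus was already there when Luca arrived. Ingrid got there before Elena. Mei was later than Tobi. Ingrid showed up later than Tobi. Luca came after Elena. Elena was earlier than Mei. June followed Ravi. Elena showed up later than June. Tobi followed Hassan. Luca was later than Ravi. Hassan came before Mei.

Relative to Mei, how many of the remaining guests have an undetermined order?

2

Forced before Mei: Elena, Hassan, Ingrid, June, Ravi, and Tobi.
That leaves Luca and Marcus with no forced order relative to Mei — 2.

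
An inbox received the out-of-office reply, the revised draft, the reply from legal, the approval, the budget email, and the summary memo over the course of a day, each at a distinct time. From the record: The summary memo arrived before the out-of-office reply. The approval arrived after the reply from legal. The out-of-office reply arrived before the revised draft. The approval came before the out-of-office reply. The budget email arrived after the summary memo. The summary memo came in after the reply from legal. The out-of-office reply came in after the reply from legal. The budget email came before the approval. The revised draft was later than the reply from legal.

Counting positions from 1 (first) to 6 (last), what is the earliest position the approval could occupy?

The budget email, the reply from legal, and the summary memo must all come before the approval — 3 forced predecessors.
Nothing else is forced ahead of the approval, so its earliest slot is position 3 + 1 = 4.

4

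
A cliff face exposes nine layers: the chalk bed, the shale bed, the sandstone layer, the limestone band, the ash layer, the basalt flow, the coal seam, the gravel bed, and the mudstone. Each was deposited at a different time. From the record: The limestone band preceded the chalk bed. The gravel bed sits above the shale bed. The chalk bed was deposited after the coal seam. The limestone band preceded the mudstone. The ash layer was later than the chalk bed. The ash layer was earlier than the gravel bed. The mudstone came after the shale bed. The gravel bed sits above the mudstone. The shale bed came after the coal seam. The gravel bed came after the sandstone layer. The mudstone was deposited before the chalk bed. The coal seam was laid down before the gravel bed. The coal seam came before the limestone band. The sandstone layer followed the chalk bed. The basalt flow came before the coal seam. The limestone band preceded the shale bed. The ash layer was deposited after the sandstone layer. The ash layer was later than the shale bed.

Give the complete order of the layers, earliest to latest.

the basalt flow, the coal seam, the limestone band, the shale bed, the mudstone, the chalk bed, the sandstone layer, the ash layer, the gravel bed

The constraints fix every adjacent pair, so only one ordering works:
the basalt flow → the coal seam → the limestone band → the shale bed → the mudstone → the chalk bed → the sandstone layer → the ash layer → the gravel bed.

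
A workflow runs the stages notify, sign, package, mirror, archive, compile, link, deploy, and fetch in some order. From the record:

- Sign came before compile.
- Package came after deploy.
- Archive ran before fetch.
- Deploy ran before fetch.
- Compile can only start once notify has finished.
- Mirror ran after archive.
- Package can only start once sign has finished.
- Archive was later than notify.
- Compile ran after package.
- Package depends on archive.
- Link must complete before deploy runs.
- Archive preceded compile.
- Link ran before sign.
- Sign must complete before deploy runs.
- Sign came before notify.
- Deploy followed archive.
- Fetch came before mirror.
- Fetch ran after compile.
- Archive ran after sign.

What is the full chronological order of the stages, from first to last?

The constraints fix every adjacent pair, so only one ordering works:
link → sign → notify → archive → deploy → package → compile → fetch → mirror.

link, sign, notify, archive, deploy, package, compile, fetch, mirror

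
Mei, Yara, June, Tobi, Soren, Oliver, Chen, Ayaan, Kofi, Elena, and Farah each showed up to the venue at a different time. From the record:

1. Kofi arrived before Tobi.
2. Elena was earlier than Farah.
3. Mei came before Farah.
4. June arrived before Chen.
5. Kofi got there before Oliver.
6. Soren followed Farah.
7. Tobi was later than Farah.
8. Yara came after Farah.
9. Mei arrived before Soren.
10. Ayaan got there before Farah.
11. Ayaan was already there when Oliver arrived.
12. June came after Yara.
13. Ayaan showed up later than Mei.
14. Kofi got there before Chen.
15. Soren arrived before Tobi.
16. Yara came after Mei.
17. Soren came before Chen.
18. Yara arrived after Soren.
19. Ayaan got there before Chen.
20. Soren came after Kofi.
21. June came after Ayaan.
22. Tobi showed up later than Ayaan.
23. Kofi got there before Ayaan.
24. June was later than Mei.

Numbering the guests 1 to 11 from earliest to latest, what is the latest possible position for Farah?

Farah must come before Chen, June, Soren, Tobi, and Yara — 5 guests forced after them.
Everything else can be placed before Farah in some valid order, so Farah can sit as late as position 11 − 5 = 6.

6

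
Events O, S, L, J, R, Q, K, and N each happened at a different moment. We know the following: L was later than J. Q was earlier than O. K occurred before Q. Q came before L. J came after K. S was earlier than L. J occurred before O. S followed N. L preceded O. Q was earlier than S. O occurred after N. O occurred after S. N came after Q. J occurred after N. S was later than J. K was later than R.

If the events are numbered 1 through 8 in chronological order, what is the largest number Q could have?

3

Q must come before J, L, N, O, and S — 5 events forced after it.
Everything else can be placed before Q in some valid order, so Q can sit as late as position 8 − 5 = 3.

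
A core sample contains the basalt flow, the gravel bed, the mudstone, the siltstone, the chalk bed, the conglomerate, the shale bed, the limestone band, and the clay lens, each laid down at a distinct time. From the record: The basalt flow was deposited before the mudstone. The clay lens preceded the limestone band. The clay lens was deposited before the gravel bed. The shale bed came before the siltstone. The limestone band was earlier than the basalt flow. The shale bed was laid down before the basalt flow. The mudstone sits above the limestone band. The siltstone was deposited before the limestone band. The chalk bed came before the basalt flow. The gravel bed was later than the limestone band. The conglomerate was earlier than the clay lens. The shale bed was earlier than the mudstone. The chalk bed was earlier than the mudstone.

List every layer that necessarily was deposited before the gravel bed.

the clay lens, the conglomerate, the limestone band, the shale bed, the siltstone

Directly stated before the gravel bed: the clay lens and the limestone band.
The conglomerate reaches the gravel bed via the conglomerate → the clay lens → the gravel bed.
The shale bed reaches the gravel bed via the shale bed → the siltstone → the limestone band → the gravel bed.
The siltstone reaches the gravel bed via the siltstone → the limestone band → the gravel bed.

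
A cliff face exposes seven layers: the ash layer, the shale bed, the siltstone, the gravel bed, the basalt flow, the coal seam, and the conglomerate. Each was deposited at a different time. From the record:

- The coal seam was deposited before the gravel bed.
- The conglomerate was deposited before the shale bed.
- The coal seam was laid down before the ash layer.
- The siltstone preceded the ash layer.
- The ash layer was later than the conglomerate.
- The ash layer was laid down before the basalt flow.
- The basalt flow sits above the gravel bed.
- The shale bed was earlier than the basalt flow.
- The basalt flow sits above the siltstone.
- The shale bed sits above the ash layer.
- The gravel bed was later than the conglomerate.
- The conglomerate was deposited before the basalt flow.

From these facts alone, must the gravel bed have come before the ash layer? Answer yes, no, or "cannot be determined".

cannot be determined

No chain of stated constraints runs from the gravel bed to the ash layer, and none runs from the ash layer to the gravel bed either.
So the relative order of the gravel bed and the ash layer is not fixed by the given facts.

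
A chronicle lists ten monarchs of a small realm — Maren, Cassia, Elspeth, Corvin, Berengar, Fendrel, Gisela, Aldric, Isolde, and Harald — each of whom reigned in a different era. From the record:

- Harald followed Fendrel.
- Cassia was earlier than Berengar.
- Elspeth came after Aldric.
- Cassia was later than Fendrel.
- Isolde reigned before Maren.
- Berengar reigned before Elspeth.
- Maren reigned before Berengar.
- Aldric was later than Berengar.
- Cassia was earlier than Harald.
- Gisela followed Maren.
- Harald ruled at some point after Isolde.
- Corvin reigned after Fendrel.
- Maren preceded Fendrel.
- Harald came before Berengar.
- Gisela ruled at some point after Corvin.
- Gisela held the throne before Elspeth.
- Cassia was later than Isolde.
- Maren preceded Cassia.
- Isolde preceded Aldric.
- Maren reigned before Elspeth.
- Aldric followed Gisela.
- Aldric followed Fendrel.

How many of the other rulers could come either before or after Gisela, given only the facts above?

3

Forced before Gisela: Corvin, Fendrel, Isolde, and Maren; forced after Gisela: Aldric and Elspeth.
That leaves Berengar, Cassia, and Harald with no forced order relative to Gisela — 3.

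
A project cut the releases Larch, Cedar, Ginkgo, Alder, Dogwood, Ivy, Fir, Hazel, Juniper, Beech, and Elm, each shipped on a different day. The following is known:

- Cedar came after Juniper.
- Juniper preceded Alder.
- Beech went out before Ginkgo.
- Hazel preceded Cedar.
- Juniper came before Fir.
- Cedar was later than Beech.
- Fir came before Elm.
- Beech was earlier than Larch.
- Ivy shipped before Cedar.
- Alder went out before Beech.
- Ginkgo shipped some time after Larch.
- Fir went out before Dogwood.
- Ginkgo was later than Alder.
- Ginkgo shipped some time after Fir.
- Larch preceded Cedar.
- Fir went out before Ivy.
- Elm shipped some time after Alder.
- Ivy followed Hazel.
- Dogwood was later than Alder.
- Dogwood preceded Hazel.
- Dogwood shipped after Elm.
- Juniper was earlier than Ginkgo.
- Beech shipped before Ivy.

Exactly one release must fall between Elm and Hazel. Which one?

Tracing the constraints gives Elm → Dogwood → Hazel, so Dogwood sits after Elm and before Hazel.
No other release is forced both after Elm and before Hazel.

Dogwood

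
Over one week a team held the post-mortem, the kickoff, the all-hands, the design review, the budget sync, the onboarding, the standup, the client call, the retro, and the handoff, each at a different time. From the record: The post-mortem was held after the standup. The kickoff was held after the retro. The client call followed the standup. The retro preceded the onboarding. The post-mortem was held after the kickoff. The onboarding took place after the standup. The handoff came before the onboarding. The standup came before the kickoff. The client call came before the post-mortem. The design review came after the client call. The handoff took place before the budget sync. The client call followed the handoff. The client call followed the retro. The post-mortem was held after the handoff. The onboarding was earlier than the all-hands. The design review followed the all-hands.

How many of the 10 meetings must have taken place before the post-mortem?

Directly stated before the post-mortem: the client call, the handoff, the kickoff, and the standup.
The retro reaches the post-mortem via the retro → the client call → the post-mortem.
That's the client call, the handoff, the kickoff, the retro, and the standup — 5 in all.

5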